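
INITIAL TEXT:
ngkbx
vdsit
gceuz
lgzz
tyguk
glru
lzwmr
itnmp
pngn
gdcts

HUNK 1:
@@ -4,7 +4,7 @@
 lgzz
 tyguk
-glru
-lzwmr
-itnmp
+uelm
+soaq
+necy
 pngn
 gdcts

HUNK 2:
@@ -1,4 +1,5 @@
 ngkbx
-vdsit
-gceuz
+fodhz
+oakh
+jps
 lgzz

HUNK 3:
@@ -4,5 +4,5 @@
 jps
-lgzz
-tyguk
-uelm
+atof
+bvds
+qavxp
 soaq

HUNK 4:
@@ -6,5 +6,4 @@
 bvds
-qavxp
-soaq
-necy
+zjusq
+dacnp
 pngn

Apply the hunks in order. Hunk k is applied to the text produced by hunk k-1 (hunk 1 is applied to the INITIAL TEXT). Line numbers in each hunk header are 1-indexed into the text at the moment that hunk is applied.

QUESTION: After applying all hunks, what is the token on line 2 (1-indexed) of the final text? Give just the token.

Answer: fodhz

Derivation:
Hunk 1: at line 4 remove [glru,lzwmr,itnmp] add [uelm,soaq,necy] -> 10 lines: ngkbx vdsit gceuz lgzz tyguk uelm soaq necy pngn gdcts
Hunk 2: at line 1 remove [vdsit,gceuz] add [fodhz,oakh,jps] -> 11 lines: ngkbx fodhz oakh jps lgzz tyguk uelm soaq necy pngn gdcts
Hunk 3: at line 4 remove [lgzz,tyguk,uelm] add [atof,bvds,qavxp] -> 11 lines: ngkbx fodhz oakh jps atof bvds qavxp soaq necy pngn gdcts
Hunk 4: at line 6 remove [qavxp,soaq,necy] add [zjusq,dacnp] -> 10 lines: ngkbx fodhz oakh jps atof bvds zjusq dacnp pngn gdcts
Final line 2: fodhz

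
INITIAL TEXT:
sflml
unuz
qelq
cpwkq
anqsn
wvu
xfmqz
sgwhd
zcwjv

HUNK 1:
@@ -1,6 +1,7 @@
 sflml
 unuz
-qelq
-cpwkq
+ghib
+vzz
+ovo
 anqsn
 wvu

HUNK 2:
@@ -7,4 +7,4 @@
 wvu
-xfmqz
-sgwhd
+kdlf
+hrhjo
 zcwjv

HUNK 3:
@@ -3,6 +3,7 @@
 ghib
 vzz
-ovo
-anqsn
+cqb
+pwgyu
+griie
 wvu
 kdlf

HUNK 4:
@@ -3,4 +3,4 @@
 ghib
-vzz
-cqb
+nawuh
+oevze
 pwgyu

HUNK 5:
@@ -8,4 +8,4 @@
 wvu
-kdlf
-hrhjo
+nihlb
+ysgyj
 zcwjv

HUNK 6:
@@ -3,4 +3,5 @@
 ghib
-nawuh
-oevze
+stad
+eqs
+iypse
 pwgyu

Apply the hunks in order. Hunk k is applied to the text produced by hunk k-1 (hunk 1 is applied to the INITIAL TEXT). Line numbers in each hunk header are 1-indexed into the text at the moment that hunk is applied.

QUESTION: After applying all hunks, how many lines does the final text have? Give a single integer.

Hunk 1: at line 1 remove [qelq,cpwkq] add [ghib,vzz,ovo] -> 10 lines: sflml unuz ghib vzz ovo anqsn wvu xfmqz sgwhd zcwjv
Hunk 2: at line 7 remove [xfmqz,sgwhd] add [kdlf,hrhjo] -> 10 lines: sflml unuz ghib vzz ovo anqsn wvu kdlf hrhjo zcwjv
Hunk 3: at line 3 remove [ovo,anqsn] add [cqb,pwgyu,griie] -> 11 lines: sflml unuz ghib vzz cqb pwgyu griie wvu kdlf hrhjo zcwjv
Hunk 4: at line 3 remove [vzz,cqb] add [nawuh,oevze] -> 11 lines: sflml unuz ghib nawuh oevze pwgyu griie wvu kdlf hrhjo zcwjv
Hunk 5: at line 8 remove [kdlf,hrhjo] add [nihlb,ysgyj] -> 11 lines: sflml unuz ghib nawuh oevze pwgyu griie wvu nihlb ysgyj zcwjv
Hunk 6: at line 3 remove [nawuh,oevze] add [stad,eqs,iypse] -> 12 lines: sflml unuz ghib stad eqs iypse pwgyu griie wvu nihlb ysgyj zcwjv
Final line count: 12

Answer: 12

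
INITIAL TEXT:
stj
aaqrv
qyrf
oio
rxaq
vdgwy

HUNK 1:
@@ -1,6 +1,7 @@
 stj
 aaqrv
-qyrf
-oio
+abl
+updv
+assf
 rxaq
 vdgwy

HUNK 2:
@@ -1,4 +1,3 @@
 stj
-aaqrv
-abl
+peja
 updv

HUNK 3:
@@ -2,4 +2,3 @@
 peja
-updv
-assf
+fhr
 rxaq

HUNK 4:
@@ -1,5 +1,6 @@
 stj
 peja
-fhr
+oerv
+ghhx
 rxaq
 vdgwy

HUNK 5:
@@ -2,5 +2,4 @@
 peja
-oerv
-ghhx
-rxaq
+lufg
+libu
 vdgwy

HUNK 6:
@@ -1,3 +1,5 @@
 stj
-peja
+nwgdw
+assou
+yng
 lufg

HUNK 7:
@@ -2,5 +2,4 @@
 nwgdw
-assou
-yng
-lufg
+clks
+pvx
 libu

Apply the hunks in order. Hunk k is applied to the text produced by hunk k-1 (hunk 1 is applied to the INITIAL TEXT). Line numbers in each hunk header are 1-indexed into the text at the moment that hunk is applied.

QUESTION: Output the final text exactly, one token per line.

Answer: stj
nwgdw
clks
pvx
libu
vdgwy

Derivation:
Hunk 1: at line 1 remove [qyrf,oio] add [abl,updv,assf] -> 7 lines: stj aaqrv abl updv assf rxaq vdgwy
Hunk 2: at line 1 remove [aaqrv,abl] add [peja] -> 6 lines: stj peja updv assf rxaq vdgwy
Hunk 3: at line 2 remove [updv,assf] add [fhr] -> 5 lines: stj peja fhr rxaq vdgwy
Hunk 4: at line 1 remove [fhr] add [oerv,ghhx] -> 6 lines: stj peja oerv ghhx rxaq vdgwy
Hunk 5: at line 2 remove [oerv,ghhx,rxaq] add [lufg,libu] -> 5 lines: stj peja lufg libu vdgwy
Hunk 6: at line 1 remove [peja] add [nwgdw,assou,yng] -> 7 lines: stj nwgdw assou yng lufg libu vdgwy
Hunk 7: at line 2 remove [assou,yng,lufg] add [clks,pvx] -> 6 lines: stj nwgdw clks pvx libu vdgwy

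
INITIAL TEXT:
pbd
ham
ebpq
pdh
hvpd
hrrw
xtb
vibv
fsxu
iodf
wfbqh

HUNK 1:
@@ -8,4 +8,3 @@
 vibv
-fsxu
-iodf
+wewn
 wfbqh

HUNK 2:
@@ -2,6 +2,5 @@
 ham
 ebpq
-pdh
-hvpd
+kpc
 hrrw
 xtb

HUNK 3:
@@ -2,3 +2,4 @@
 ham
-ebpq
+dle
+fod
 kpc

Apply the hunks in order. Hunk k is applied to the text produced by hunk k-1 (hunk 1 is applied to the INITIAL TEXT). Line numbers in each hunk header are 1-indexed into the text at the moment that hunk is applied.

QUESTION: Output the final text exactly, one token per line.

Answer: pbd
ham
dle
fod
kpc
hrrw
xtb
vibv
wewn
wfbqh

Derivation:
Hunk 1: at line 8 remove [fsxu,iodf] add [wewn] -> 10 lines: pbd ham ebpq pdh hvpd hrrw xtb vibv wewn wfbqh
Hunk 2: at line 2 remove [pdh,hvpd] add [kpc] -> 9 lines: pbd ham ebpq kpc hrrw xtb vibv wewn wfbqh
Hunk 3: at line 2 remove [ebpq] add [dle,fod] -> 10 lines: pbd ham dle fod kpc hrrw xtb vibv wewn wfbqh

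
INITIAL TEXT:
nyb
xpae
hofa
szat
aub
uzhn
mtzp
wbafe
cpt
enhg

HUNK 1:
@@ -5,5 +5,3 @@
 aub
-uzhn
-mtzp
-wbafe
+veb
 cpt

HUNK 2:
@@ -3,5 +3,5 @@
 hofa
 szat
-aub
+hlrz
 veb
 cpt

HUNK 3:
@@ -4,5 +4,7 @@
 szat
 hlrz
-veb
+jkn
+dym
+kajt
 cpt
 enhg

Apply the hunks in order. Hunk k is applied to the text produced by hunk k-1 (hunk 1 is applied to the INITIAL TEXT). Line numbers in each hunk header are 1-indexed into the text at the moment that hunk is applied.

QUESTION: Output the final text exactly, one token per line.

Hunk 1: at line 5 remove [uzhn,mtzp,wbafe] add [veb] -> 8 lines: nyb xpae hofa szat aub veb cpt enhg
Hunk 2: at line 3 remove [aub] add [hlrz] -> 8 lines: nyb xpae hofa szat hlrz veb cpt enhg
Hunk 3: at line 4 remove [veb] add [jkn,dym,kajt] -> 10 lines: nyb xpae hofa szat hlrz jkn dym kajt cpt enhg

Answer: nyb
xpae
hofa
szat
hlrz
jkn
dym
kajt
cpt
enhg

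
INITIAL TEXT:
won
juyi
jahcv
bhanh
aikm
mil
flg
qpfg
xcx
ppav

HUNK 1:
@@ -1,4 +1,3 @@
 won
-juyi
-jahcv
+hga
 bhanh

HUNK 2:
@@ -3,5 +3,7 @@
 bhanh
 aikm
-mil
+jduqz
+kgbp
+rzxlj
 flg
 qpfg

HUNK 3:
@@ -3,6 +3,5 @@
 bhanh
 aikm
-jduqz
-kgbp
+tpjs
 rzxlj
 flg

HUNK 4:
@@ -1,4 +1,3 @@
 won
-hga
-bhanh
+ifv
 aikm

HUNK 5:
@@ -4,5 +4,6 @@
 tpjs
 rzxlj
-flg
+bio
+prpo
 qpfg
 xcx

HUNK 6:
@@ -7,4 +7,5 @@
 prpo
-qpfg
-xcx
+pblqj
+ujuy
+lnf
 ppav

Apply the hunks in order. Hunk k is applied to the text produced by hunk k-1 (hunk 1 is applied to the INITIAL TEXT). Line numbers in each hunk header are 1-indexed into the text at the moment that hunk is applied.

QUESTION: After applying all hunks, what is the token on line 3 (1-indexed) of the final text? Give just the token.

Answer: aikm

Derivation:
Hunk 1: at line 1 remove [juyi,jahcv] add [hga] -> 9 lines: won hga bhanh aikm mil flg qpfg xcx ppav
Hunk 2: at line 3 remove [mil] add [jduqz,kgbp,rzxlj] -> 11 lines: won hga bhanh aikm jduqz kgbp rzxlj flg qpfg xcx ppav
Hunk 3: at line 3 remove [jduqz,kgbp] add [tpjs] -> 10 lines: won hga bhanh aikm tpjs rzxlj flg qpfg xcx ppav
Hunk 4: at line 1 remove [hga,bhanh] add [ifv] -> 9 lines: won ifv aikm tpjs rzxlj flg qpfg xcx ppav
Hunk 5: at line 4 remove [flg] add [bio,prpo] -> 10 lines: won ifv aikm tpjs rzxlj bio prpo qpfg xcx ppav
Hunk 6: at line 7 remove [qpfg,xcx] add [pblqj,ujuy,lnf] -> 11 lines: won ifv aikm tpjs rzxlj bio prpo pblqj ujuy lnf ppav
Final line 3: aikm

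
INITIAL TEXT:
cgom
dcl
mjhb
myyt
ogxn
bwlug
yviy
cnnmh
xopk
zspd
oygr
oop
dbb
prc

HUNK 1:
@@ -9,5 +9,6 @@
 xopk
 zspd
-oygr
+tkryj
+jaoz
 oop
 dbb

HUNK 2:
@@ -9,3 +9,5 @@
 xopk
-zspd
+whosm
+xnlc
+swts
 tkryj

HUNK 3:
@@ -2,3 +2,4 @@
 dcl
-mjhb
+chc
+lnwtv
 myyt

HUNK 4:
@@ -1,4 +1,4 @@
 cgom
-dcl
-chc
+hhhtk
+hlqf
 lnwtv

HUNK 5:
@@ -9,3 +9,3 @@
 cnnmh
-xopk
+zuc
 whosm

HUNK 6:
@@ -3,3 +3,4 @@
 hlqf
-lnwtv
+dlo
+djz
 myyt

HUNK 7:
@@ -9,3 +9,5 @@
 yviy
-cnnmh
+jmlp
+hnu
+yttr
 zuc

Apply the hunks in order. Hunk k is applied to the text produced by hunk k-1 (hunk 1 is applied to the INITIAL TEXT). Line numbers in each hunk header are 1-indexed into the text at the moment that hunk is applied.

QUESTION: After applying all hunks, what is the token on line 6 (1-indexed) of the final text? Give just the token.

Hunk 1: at line 9 remove [oygr] add [tkryj,jaoz] -> 15 lines: cgom dcl mjhb myyt ogxn bwlug yviy cnnmh xopk zspd tkryj jaoz oop dbb prc
Hunk 2: at line 9 remove [zspd] add [whosm,xnlc,swts] -> 17 lines: cgom dcl mjhb myyt ogxn bwlug yviy cnnmh xopk whosm xnlc swts tkryj jaoz oop dbb prc
Hunk 3: at line 2 remove [mjhb] add [chc,lnwtv] -> 18 lines: cgom dcl chc lnwtv myyt ogxn bwlug yviy cnnmh xopk whosm xnlc swts tkryj jaoz oop dbb prc
Hunk 4: at line 1 remove [dcl,chc] add [hhhtk,hlqf] -> 18 lines: cgom hhhtk hlqf lnwtv myyt ogxn bwlug yviy cnnmh xopk whosm xnlc swts tkryj jaoz oop dbb prc
Hunk 5: at line 9 remove [xopk] add [zuc] -> 18 lines: cgom hhhtk hlqf lnwtv myyt ogxn bwlug yviy cnnmh zuc whosm xnlc swts tkryj jaoz oop dbb prc
Hunk 6: at line 3 remove [lnwtv] add [dlo,djz] -> 19 lines: cgom hhhtk hlqf dlo djz myyt ogxn bwlug yviy cnnmh zuc whosm xnlc swts tkryj jaoz oop dbb prc
Hunk 7: at line 9 remove [cnnmh] add [jmlp,hnu,yttr] -> 21 lines: cgom hhhtk hlqf dlo djz myyt ogxn bwlug yviy jmlp hnu yttr zuc whosm xnlc swts tkryj jaoz oop dbb prc
Final line 6: myyt

Answer: myyt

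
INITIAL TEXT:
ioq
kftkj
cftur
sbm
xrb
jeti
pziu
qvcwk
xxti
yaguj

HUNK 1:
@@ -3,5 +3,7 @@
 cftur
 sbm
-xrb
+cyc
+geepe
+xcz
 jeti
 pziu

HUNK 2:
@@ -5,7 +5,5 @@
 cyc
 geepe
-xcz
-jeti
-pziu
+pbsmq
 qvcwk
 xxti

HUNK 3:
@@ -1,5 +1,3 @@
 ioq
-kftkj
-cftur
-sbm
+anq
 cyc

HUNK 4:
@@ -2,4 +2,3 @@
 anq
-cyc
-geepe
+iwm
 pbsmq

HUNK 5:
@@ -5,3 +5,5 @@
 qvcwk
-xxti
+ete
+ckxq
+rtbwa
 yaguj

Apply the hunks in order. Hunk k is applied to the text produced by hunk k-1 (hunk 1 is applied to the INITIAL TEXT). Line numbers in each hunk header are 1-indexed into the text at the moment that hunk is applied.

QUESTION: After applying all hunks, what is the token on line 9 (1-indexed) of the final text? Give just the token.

Hunk 1: at line 3 remove [xrb] add [cyc,geepe,xcz] -> 12 lines: ioq kftkj cftur sbm cyc geepe xcz jeti pziu qvcwk xxti yaguj
Hunk 2: at line 5 remove [xcz,jeti,pziu] add [pbsmq] -> 10 lines: ioq kftkj cftur sbm cyc geepe pbsmq qvcwk xxti yaguj
Hunk 3: at line 1 remove [kftkj,cftur,sbm] add [anq] -> 8 lines: ioq anq cyc geepe pbsmq qvcwk xxti yaguj
Hunk 4: at line 2 remove [cyc,geepe] add [iwm] -> 7 lines: ioq anq iwm pbsmq qvcwk xxti yaguj
Hunk 5: at line 5 remove [xxti] add [ete,ckxq,rtbwa] -> 9 lines: ioq anq iwm pbsmq qvcwk ete ckxq rtbwa yaguj
Final line 9: yaguj

Answer: yaguj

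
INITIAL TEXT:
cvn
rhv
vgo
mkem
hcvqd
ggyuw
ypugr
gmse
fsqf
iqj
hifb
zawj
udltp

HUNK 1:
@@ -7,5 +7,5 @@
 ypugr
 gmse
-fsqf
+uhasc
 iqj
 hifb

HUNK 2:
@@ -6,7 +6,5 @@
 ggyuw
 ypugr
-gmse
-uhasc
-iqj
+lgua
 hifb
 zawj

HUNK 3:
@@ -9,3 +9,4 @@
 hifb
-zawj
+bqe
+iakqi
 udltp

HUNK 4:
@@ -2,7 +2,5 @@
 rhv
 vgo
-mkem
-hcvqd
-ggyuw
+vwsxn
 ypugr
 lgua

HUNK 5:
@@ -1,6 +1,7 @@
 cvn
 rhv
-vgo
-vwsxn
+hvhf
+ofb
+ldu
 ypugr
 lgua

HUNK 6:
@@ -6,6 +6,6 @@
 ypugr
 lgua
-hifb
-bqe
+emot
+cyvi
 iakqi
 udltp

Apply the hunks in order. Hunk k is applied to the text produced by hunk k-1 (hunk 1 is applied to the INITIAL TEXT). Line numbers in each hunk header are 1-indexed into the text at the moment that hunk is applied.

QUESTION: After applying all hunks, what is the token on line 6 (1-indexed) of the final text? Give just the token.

Answer: ypugr

Derivation:
Hunk 1: at line 7 remove [fsqf] add [uhasc] -> 13 lines: cvn rhv vgo mkem hcvqd ggyuw ypugr gmse uhasc iqj hifb zawj udltp
Hunk 2: at line 6 remove [gmse,uhasc,iqj] add [lgua] -> 11 lines: cvn rhv vgo mkem hcvqd ggyuw ypugr lgua hifb zawj udltp
Hunk 3: at line 9 remove [zawj] add [bqe,iakqi] -> 12 lines: cvn rhv vgo mkem hcvqd ggyuw ypugr lgua hifb bqe iakqi udltp
Hunk 4: at line 2 remove [mkem,hcvqd,ggyuw] add [vwsxn] -> 10 lines: cvn rhv vgo vwsxn ypugr lgua hifb bqe iakqi udltp
Hunk 5: at line 1 remove [vgo,vwsxn] add [hvhf,ofb,ldu] -> 11 lines: cvn rhv hvhf ofb ldu ypugr lgua hifb bqe iakqi udltp
Hunk 6: at line 6 remove [hifb,bqe] add [emot,cyvi] -> 11 lines: cvn rhv hvhf ofb ldu ypugr lgua emot cyvi iakqi udltp
Final line 6: ypugr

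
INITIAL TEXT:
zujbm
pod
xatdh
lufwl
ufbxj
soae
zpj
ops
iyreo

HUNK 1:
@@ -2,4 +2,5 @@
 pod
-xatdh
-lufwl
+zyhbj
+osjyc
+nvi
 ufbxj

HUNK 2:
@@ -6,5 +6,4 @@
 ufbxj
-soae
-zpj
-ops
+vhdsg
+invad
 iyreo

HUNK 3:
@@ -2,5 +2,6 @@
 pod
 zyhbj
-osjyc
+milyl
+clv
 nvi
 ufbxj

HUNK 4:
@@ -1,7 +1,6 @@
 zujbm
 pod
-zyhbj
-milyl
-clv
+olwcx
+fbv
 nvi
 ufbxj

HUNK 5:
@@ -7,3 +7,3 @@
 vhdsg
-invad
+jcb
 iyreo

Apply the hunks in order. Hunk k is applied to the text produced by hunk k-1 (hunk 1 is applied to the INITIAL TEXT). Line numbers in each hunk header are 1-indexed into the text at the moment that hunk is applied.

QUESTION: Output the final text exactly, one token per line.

Hunk 1: at line 2 remove [xatdh,lufwl] add [zyhbj,osjyc,nvi] -> 10 lines: zujbm pod zyhbj osjyc nvi ufbxj soae zpj ops iyreo
Hunk 2: at line 6 remove [soae,zpj,ops] add [vhdsg,invad] -> 9 lines: zujbm pod zyhbj osjyc nvi ufbxj vhdsg invad iyreo
Hunk 3: at line 2 remove [osjyc] add [milyl,clv] -> 10 lines: zujbm pod zyhbj milyl clv nvi ufbxj vhdsg invad iyreo
Hunk 4: at line 1 remove [zyhbj,milyl,clv] add [olwcx,fbv] -> 9 lines: zujbm pod olwcx fbv nvi ufbxj vhdsg invad iyreo
Hunk 5: at line 7 remove [invad] add [jcb] -> 9 lines: zujbm pod olwcx fbv nvi ufbxj vhdsg jcb iyreo

Answer: zujbm
pod
olwcx
fbv
nvi
ufbxj
vhdsg
jcb
iyreo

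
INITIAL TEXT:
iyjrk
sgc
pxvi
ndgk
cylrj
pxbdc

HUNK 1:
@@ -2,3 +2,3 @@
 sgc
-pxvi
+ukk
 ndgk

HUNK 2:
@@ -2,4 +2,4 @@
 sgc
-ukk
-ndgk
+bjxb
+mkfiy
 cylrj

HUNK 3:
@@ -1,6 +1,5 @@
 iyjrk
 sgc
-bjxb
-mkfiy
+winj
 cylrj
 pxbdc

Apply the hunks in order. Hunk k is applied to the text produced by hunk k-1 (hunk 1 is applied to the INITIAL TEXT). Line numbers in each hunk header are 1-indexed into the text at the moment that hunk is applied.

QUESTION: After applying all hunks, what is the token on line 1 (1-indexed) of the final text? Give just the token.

Answer: iyjrk

Derivation:
Hunk 1: at line 2 remove [pxvi] add [ukk] -> 6 lines: iyjrk sgc ukk ndgk cylrj pxbdc
Hunk 2: at line 2 remove [ukk,ndgk] add [bjxb,mkfiy] -> 6 lines: iyjrk sgc bjxb mkfiy cylrj pxbdc
Hunk 3: at line 1 remove [bjxb,mkfiy] add [winj] -> 5 lines: iyjrk sgc winj cylrj pxbdc
Final line 1: iyjrk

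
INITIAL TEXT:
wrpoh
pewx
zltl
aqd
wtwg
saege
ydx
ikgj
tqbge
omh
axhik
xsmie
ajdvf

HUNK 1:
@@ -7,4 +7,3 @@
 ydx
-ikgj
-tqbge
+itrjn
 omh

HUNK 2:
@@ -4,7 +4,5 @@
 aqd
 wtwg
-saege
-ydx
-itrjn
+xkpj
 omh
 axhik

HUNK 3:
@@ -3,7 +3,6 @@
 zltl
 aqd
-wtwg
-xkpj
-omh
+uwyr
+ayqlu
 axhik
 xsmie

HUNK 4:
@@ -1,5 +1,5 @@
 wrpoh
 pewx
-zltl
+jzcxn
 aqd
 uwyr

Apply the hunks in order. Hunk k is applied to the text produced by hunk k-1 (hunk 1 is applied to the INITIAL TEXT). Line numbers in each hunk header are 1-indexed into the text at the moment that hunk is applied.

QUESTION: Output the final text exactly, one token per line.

Hunk 1: at line 7 remove [ikgj,tqbge] add [itrjn] -> 12 lines: wrpoh pewx zltl aqd wtwg saege ydx itrjn omh axhik xsmie ajdvf
Hunk 2: at line 4 remove [saege,ydx,itrjn] add [xkpj] -> 10 lines: wrpoh pewx zltl aqd wtwg xkpj omh axhik xsmie ajdvf
Hunk 3: at line 3 remove [wtwg,xkpj,omh] add [uwyr,ayqlu] -> 9 lines: wrpoh pewx zltl aqd uwyr ayqlu axhik xsmie ajdvf
Hunk 4: at line 1 remove [zltl] add [jzcxn] -> 9 lines: wrpoh pewx jzcxn aqd uwyr ayqlu axhik xsmie ajdvf

Answer: wrpoh
pewx
jzcxn
aqd
uwyr
ayqlu
axhik
xsmie
ajdvf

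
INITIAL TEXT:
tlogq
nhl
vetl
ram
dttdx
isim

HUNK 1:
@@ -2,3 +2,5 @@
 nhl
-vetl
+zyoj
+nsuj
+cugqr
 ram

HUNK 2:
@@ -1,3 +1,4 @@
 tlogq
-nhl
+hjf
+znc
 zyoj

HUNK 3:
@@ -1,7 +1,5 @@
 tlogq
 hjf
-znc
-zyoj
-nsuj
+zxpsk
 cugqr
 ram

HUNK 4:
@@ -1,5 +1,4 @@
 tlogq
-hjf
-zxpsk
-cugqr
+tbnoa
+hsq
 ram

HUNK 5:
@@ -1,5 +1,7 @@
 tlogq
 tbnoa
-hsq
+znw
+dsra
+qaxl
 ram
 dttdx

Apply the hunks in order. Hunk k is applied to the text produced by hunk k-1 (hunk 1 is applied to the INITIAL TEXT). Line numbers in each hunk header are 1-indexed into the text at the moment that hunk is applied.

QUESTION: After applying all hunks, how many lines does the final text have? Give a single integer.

Answer: 8

Derivation:
Hunk 1: at line 2 remove [vetl] add [zyoj,nsuj,cugqr] -> 8 lines: tlogq nhl zyoj nsuj cugqr ram dttdx isim
Hunk 2: at line 1 remove [nhl] add [hjf,znc] -> 9 lines: tlogq hjf znc zyoj nsuj cugqr ram dttdx isim
Hunk 3: at line 1 remove [znc,zyoj,nsuj] add [zxpsk] -> 7 lines: tlogq hjf zxpsk cugqr ram dttdx isim
Hunk 4: at line 1 remove [hjf,zxpsk,cugqr] add [tbnoa,hsq] -> 6 lines: tlogq tbnoa hsq ram dttdx isim
Hunk 5: at line 1 remove [hsq] add [znw,dsra,qaxl] -> 8 lines: tlogq tbnoa znw dsra qaxl ram dttdx isim
Final line count: 8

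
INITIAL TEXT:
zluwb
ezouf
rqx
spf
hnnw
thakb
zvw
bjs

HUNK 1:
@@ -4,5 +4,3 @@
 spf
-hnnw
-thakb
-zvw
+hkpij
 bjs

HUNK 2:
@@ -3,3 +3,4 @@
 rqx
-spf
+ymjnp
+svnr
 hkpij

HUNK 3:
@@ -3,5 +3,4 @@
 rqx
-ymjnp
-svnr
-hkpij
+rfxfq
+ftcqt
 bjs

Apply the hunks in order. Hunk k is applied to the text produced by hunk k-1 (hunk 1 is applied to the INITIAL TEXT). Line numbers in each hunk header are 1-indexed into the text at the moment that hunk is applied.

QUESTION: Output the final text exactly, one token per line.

Answer: zluwb
ezouf
rqx
rfxfq
ftcqt
bjs

Derivation:
Hunk 1: at line 4 remove [hnnw,thakb,zvw] add [hkpij] -> 6 lines: zluwb ezouf rqx spf hkpij bjs
Hunk 2: at line 3 remove [spf] add [ymjnp,svnr] -> 7 lines: zluwb ezouf rqx ymjnp svnr hkpij bjs
Hunk 3: at line 3 remove [ymjnp,svnr,hkpij] add [rfxfq,ftcqt] -> 6 lines: zluwb ezouf rqx rfxfq ftcqt bjs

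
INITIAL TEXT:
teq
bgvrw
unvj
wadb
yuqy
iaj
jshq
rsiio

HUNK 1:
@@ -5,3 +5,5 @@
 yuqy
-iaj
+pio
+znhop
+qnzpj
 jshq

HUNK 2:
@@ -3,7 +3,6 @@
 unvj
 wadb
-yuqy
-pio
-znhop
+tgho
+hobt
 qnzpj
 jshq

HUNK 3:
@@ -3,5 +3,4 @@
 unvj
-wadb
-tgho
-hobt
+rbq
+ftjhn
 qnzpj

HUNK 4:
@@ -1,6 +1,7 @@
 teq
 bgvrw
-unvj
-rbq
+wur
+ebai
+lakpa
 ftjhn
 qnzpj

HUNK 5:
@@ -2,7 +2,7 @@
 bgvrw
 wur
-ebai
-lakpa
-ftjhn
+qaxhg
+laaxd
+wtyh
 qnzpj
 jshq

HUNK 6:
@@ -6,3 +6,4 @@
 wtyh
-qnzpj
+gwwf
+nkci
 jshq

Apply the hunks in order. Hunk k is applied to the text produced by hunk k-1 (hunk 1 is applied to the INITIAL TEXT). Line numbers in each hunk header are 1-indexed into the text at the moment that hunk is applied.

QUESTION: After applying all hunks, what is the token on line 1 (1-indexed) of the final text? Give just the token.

Hunk 1: at line 5 remove [iaj] add [pio,znhop,qnzpj] -> 10 lines: teq bgvrw unvj wadb yuqy pio znhop qnzpj jshq rsiio
Hunk 2: at line 3 remove [yuqy,pio,znhop] add [tgho,hobt] -> 9 lines: teq bgvrw unvj wadb tgho hobt qnzpj jshq rsiio
Hunk 3: at line 3 remove [wadb,tgho,hobt] add [rbq,ftjhn] -> 8 lines: teq bgvrw unvj rbq ftjhn qnzpj jshq rsiio
Hunk 4: at line 1 remove [unvj,rbq] add [wur,ebai,lakpa] -> 9 lines: teq bgvrw wur ebai lakpa ftjhn qnzpj jshq rsiio
Hunk 5: at line 2 remove [ebai,lakpa,ftjhn] add [qaxhg,laaxd,wtyh] -> 9 lines: teq bgvrw wur qaxhg laaxd wtyh qnzpj jshq rsiio
Hunk 6: at line 6 remove [qnzpj] add [gwwf,nkci] -> 10 lines: teq bgvrw wur qaxhg laaxd wtyh gwwf nkci jshq rsiio
Final line 1: teq

Answer: teq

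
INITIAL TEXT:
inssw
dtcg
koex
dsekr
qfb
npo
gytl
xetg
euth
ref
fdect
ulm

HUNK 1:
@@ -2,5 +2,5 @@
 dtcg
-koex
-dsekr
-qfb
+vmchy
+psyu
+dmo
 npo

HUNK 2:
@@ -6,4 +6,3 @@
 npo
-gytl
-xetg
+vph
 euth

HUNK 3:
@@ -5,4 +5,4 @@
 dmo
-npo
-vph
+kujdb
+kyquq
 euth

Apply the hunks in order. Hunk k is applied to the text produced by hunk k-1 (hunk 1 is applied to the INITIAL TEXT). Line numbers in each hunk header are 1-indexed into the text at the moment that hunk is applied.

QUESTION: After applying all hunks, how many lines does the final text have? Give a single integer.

Answer: 11

Derivation:
Hunk 1: at line 2 remove [koex,dsekr,qfb] add [vmchy,psyu,dmo] -> 12 lines: inssw dtcg vmchy psyu dmo npo gytl xetg euth ref fdect ulm
Hunk 2: at line 6 remove [gytl,xetg] add [vph] -> 11 lines: inssw dtcg vmchy psyu dmo npo vph euth ref fdect ulm
Hunk 3: at line 5 remove [npo,vph] add [kujdb,kyquq] -> 11 lines: inssw dtcg vmchy psyu dmo kujdb kyquq euth ref fdect ulm
Final line count: 11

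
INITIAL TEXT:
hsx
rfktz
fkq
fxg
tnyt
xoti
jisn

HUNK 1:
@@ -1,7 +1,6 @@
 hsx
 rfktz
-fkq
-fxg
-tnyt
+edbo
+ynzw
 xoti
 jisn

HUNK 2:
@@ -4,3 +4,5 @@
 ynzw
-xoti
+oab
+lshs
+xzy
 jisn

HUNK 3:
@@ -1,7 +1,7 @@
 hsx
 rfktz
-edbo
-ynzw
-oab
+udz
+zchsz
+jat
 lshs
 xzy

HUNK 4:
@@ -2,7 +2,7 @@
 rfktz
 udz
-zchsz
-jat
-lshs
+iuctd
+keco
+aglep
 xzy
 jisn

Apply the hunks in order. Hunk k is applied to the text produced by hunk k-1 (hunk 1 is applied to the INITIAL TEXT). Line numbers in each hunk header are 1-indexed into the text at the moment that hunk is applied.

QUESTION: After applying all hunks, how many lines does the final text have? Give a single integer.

Answer: 8

Derivation:
Hunk 1: at line 1 remove [fkq,fxg,tnyt] add [edbo,ynzw] -> 6 lines: hsx rfktz edbo ynzw xoti jisn
Hunk 2: at line 4 remove [xoti] add [oab,lshs,xzy] -> 8 lines: hsx rfktz edbo ynzw oab lshs xzy jisn
Hunk 3: at line 1 remove [edbo,ynzw,oab] add [udz,zchsz,jat] -> 8 lines: hsx rfktz udz zchsz jat lshs xzy jisn
Hunk 4: at line 2 remove [zchsz,jat,lshs] add [iuctd,keco,aglep] -> 8 lines: hsx rfktz udz iuctd keco aglep xzy jisn
Final line count: 8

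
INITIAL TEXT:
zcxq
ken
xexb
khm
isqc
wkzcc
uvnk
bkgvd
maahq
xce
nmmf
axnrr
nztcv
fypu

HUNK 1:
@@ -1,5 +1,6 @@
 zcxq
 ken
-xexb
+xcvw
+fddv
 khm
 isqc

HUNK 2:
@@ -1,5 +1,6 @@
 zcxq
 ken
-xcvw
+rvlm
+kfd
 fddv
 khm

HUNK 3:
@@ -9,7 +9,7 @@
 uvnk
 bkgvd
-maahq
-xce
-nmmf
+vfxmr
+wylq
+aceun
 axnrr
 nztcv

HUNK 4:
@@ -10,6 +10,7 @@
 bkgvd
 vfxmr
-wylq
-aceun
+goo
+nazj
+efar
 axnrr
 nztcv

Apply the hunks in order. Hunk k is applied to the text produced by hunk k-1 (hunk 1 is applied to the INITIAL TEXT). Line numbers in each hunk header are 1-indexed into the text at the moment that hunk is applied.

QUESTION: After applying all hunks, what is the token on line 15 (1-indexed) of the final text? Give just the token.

Hunk 1: at line 1 remove [xexb] add [xcvw,fddv] -> 15 lines: zcxq ken xcvw fddv khm isqc wkzcc uvnk bkgvd maahq xce nmmf axnrr nztcv fypu
Hunk 2: at line 1 remove [xcvw] add [rvlm,kfd] -> 16 lines: zcxq ken rvlm kfd fddv khm isqc wkzcc uvnk bkgvd maahq xce nmmf axnrr nztcv fypu
Hunk 3: at line 9 remove [maahq,xce,nmmf] add [vfxmr,wylq,aceun] -> 16 lines: zcxq ken rvlm kfd fddv khm isqc wkzcc uvnk bkgvd vfxmr wylq aceun axnrr nztcv fypu
Hunk 4: at line 10 remove [wylq,aceun] add [goo,nazj,efar] -> 17 lines: zcxq ken rvlm kfd fddv khm isqc wkzcc uvnk bkgvd vfxmr goo nazj efar axnrr nztcv fypu
Final line 15: axnrr

Answer: axnrr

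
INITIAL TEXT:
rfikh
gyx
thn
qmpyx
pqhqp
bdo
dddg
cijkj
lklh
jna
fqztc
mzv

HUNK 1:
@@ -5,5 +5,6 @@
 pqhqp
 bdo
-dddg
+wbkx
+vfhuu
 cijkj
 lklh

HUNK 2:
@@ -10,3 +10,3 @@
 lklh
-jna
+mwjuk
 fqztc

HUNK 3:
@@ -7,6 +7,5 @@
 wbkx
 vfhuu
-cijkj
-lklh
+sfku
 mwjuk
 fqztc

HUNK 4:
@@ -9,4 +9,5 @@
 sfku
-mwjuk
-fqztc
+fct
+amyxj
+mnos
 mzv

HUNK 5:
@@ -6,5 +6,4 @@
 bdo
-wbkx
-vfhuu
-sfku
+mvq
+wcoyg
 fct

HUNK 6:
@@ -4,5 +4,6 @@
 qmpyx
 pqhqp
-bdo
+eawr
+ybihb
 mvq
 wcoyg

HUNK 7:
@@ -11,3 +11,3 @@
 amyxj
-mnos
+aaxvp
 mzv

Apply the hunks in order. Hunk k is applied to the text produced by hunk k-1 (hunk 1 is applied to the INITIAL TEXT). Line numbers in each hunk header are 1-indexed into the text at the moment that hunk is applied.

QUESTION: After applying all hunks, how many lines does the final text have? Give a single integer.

Answer: 13

Derivation:
Hunk 1: at line 5 remove [dddg] add [wbkx,vfhuu] -> 13 lines: rfikh gyx thn qmpyx pqhqp bdo wbkx vfhuu cijkj lklh jna fqztc mzv
Hunk 2: at line 10 remove [jna] add [mwjuk] -> 13 lines: rfikh gyx thn qmpyx pqhqp bdo wbkx vfhuu cijkj lklh mwjuk fqztc mzv
Hunk 3: at line 7 remove [cijkj,lklh] add [sfku] -> 12 lines: rfikh gyx thn qmpyx pqhqp bdo wbkx vfhuu sfku mwjuk fqztc mzv
Hunk 4: at line 9 remove [mwjuk,fqztc] add [fct,amyxj,mnos] -> 13 lines: rfikh gyx thn qmpyx pqhqp bdo wbkx vfhuu sfku fct amyxj mnos mzv
Hunk 5: at line 6 remove [wbkx,vfhuu,sfku] add [mvq,wcoyg] -> 12 lines: rfikh gyx thn qmpyx pqhqp bdo mvq wcoyg fct amyxj mnos mzv
Hunk 6: at line 4 remove [bdo] add [eawr,ybihb] -> 13 lines: rfikh gyx thn qmpyx pqhqp eawr ybihb mvq wcoyg fct amyxj mnos mzv
Hunk 7: at line 11 remove [mnos] add [aaxvp] -> 13 lines: rfikh gyx thn qmpyx pqhqp eawr ybihb mvq wcoyg fct amyxj aaxvp mzv
Final line count: 13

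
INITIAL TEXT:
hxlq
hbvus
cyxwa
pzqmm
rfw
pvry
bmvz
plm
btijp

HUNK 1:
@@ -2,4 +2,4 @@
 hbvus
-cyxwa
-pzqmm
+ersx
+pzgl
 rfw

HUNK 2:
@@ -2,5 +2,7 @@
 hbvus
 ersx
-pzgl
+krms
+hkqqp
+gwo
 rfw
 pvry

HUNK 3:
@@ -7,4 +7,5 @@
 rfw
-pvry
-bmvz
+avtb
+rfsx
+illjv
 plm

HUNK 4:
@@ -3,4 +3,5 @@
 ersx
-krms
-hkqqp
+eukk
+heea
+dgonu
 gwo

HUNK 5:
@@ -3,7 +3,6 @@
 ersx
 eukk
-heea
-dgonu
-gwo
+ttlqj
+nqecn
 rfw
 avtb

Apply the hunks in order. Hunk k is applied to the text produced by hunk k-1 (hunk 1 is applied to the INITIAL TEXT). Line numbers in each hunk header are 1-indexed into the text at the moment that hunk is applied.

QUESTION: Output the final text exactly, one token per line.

Hunk 1: at line 2 remove [cyxwa,pzqmm] add [ersx,pzgl] -> 9 lines: hxlq hbvus ersx pzgl rfw pvry bmvz plm btijp
Hunk 2: at line 2 remove [pzgl] add [krms,hkqqp,gwo] -> 11 lines: hxlq hbvus ersx krms hkqqp gwo rfw pvry bmvz plm btijp
Hunk 3: at line 7 remove [pvry,bmvz] add [avtb,rfsx,illjv] -> 12 lines: hxlq hbvus ersx krms hkqqp gwo rfw avtb rfsx illjv plm btijp
Hunk 4: at line 3 remove [krms,hkqqp] add [eukk,heea,dgonu] -> 13 lines: hxlq hbvus ersx eukk heea dgonu gwo rfw avtb rfsx illjv plm btijp
Hunk 5: at line 3 remove [heea,dgonu,gwo] add [ttlqj,nqecn] -> 12 lines: hxlq hbvus ersx eukk ttlqj nqecn rfw avtb rfsx illjv plm btijp

Answer: hxlq
hbvus
ersx
eukk
ttlqj
nqecn
rfw
avtb
rfsx
illjv
plm
btijp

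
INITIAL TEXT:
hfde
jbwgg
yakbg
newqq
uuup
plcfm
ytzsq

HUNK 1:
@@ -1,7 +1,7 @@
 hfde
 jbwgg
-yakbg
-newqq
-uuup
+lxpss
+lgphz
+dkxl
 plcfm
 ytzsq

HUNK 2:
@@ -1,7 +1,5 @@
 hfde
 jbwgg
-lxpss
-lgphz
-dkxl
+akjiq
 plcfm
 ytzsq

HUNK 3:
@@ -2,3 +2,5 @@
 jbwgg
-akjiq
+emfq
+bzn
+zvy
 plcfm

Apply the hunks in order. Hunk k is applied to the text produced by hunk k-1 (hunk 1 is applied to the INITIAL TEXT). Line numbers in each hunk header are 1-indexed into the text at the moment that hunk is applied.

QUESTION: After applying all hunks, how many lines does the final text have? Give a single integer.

Hunk 1: at line 1 remove [yakbg,newqq,uuup] add [lxpss,lgphz,dkxl] -> 7 lines: hfde jbwgg lxpss lgphz dkxl plcfm ytzsq
Hunk 2: at line 1 remove [lxpss,lgphz,dkxl] add [akjiq] -> 5 lines: hfde jbwgg akjiq plcfm ytzsq
Hunk 3: at line 2 remove [akjiq] add [emfq,bzn,zvy] -> 7 lines: hfde jbwgg emfq bzn zvy plcfm ytzsq
Final line count: 7

Answer: 7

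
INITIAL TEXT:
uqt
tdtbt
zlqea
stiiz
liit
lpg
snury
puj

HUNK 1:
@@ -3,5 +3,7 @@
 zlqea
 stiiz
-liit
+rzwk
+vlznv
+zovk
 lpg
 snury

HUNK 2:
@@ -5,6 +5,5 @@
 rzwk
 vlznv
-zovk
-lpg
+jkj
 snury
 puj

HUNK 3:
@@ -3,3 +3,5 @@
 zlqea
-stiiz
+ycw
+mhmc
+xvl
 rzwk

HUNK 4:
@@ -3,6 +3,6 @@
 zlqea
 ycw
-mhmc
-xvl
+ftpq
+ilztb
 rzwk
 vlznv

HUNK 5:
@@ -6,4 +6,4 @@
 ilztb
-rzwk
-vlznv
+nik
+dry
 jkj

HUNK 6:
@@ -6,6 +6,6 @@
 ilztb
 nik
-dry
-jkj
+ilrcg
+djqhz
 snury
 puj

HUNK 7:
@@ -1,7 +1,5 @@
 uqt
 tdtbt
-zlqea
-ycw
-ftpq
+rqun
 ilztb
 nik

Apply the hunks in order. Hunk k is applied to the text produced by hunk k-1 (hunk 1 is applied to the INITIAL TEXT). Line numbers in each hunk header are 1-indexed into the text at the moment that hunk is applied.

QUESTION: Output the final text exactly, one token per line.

Hunk 1: at line 3 remove [liit] add [rzwk,vlznv,zovk] -> 10 lines: uqt tdtbt zlqea stiiz rzwk vlznv zovk lpg snury puj
Hunk 2: at line 5 remove [zovk,lpg] add [jkj] -> 9 lines: uqt tdtbt zlqea stiiz rzwk vlznv jkj snury puj
Hunk 3: at line 3 remove [stiiz] add [ycw,mhmc,xvl] -> 11 lines: uqt tdtbt zlqea ycw mhmc xvl rzwk vlznv jkj snury puj
Hunk 4: at line 3 remove [mhmc,xvl] add [ftpq,ilztb] -> 11 lines: uqt tdtbt zlqea ycw ftpq ilztb rzwk vlznv jkj snury puj
Hunk 5: at line 6 remove [rzwk,vlznv] add [nik,dry] -> 11 lines: uqt tdtbt zlqea ycw ftpq ilztb nik dry jkj snury puj
Hunk 6: at line 6 remove [dry,jkj] add [ilrcg,djqhz] -> 11 lines: uqt tdtbt zlqea ycw ftpq ilztb nik ilrcg djqhz snury puj
Hunk 7: at line 1 remove [zlqea,ycw,ftpq] add [rqun] -> 9 lines: uqt tdtbt rqun ilztb nik ilrcg djqhz snury puj

Answer: uqt
tdtbt
rqun
ilztb
nik
ilrcg
djqhz
snury
puj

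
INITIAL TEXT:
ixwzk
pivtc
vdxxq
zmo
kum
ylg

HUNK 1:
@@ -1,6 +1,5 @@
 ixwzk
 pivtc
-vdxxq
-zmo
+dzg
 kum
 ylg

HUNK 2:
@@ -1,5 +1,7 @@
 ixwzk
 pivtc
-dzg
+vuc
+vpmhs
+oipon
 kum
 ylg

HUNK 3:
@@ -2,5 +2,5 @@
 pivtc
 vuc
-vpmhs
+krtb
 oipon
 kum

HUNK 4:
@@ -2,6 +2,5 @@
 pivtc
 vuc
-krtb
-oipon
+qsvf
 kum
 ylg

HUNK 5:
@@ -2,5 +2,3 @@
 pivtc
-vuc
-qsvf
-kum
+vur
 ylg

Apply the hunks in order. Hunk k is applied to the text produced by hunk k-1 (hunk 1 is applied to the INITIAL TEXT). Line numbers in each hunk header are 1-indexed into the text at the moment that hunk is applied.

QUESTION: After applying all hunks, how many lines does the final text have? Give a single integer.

Answer: 4

Derivation:
Hunk 1: at line 1 remove [vdxxq,zmo] add [dzg] -> 5 lines: ixwzk pivtc dzg kum ylg
Hunk 2: at line 1 remove [dzg] add [vuc,vpmhs,oipon] -> 7 lines: ixwzk pivtc vuc vpmhs oipon kum ylg
Hunk 3: at line 2 remove [vpmhs] add [krtb] -> 7 lines: ixwzk pivtc vuc krtb oipon kum ylg
Hunk 4: at line 2 remove [krtb,oipon] add [qsvf] -> 6 lines: ixwzk pivtc vuc qsvf kum ylg
Hunk 5: at line 2 remove [vuc,qsvf,kum] add [vur] -> 4 lines: ixwzk pivtc vur ylg
Final line count: 4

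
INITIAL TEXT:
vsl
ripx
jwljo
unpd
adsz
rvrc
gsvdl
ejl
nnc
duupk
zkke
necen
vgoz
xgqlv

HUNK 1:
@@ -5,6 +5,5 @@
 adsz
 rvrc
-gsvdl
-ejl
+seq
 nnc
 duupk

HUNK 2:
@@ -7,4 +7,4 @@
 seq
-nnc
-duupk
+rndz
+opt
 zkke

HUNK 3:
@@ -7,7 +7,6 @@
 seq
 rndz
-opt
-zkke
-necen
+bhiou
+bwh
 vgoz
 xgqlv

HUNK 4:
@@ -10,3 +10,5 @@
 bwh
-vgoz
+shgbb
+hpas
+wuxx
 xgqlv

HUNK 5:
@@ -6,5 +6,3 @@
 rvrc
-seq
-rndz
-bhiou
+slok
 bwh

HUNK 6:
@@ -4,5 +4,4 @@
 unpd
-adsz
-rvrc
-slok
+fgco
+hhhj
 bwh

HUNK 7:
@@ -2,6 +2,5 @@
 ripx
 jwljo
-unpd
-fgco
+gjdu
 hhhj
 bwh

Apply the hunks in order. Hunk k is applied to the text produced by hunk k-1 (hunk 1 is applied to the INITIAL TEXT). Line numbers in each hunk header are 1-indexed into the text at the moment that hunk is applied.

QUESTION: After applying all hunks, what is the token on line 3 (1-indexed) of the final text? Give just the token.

Hunk 1: at line 5 remove [gsvdl,ejl] add [seq] -> 13 lines: vsl ripx jwljo unpd adsz rvrc seq nnc duupk zkke necen vgoz xgqlv
Hunk 2: at line 7 remove [nnc,duupk] add [rndz,opt] -> 13 lines: vsl ripx jwljo unpd adsz rvrc seq rndz opt zkke necen vgoz xgqlv
Hunk 3: at line 7 remove [opt,zkke,necen] add [bhiou,bwh] -> 12 lines: vsl ripx jwljo unpd adsz rvrc seq rndz bhiou bwh vgoz xgqlv
Hunk 4: at line 10 remove [vgoz] add [shgbb,hpas,wuxx] -> 14 lines: vsl ripx jwljo unpd adsz rvrc seq rndz bhiou bwh shgbb hpas wuxx xgqlv
Hunk 5: at line 6 remove [seq,rndz,bhiou] add [slok] -> 12 lines: vsl ripx jwljo unpd adsz rvrc slok bwh shgbb hpas wuxx xgqlv
Hunk 6: at line 4 remove [adsz,rvrc,slok] add [fgco,hhhj] -> 11 lines: vsl ripx jwljo unpd fgco hhhj bwh shgbb hpas wuxx xgqlv
Hunk 7: at line 2 remove [unpd,fgco] add [gjdu] -> 10 lines: vsl ripx jwljo gjdu hhhj bwh shgbb hpas wuxx xgqlv
Final line 3: jwljo

Answer: jwljo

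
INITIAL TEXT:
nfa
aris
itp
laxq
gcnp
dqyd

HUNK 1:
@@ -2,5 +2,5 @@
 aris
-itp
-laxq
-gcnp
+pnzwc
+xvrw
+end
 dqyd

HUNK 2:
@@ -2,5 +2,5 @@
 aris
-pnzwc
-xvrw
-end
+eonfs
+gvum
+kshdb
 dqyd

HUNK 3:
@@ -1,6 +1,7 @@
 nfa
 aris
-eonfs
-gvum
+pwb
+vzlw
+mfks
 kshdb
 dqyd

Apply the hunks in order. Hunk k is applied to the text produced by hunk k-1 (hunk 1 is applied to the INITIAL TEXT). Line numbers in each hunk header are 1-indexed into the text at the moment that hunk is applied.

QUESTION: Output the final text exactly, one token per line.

Hunk 1: at line 2 remove [itp,laxq,gcnp] add [pnzwc,xvrw,end] -> 6 lines: nfa aris pnzwc xvrw end dqyd
Hunk 2: at line 2 remove [pnzwc,xvrw,end] add [eonfs,gvum,kshdb] -> 6 lines: nfa aris eonfs gvum kshdb dqyd
Hunk 3: at line 1 remove [eonfs,gvum] add [pwb,vzlw,mfks] -> 7 lines: nfa aris pwb vzlw mfks kshdb dqyd

Answer: nfa
aris
pwb
vzlw
mfks
kshdb
dqyd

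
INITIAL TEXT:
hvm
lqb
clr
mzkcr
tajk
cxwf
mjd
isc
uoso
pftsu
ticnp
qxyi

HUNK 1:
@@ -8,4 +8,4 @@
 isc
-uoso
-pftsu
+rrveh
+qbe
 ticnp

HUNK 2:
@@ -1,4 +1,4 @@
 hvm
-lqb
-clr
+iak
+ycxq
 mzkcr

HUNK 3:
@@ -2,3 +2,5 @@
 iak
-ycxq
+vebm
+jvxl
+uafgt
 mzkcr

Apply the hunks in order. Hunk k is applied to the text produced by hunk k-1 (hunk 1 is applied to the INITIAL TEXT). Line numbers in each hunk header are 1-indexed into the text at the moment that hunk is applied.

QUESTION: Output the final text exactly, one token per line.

Hunk 1: at line 8 remove [uoso,pftsu] add [rrveh,qbe] -> 12 lines: hvm lqb clr mzkcr tajk cxwf mjd isc rrveh qbe ticnp qxyi
Hunk 2: at line 1 remove [lqb,clr] add [iak,ycxq] -> 12 lines: hvm iak ycxq mzkcr tajk cxwf mjd isc rrveh qbe ticnp qxyi
Hunk 3: at line 2 remove [ycxq] add [vebm,jvxl,uafgt] -> 14 lines: hvm iak vebm jvxl uafgt mzkcr tajk cxwf mjd isc rrveh qbe ticnp qxyi

Answer: hvm
iak
vebm
jvxl
uafgt
mzkcr
tajk
cxwf
mjd
isc
rrveh
qbe
ticnp
qxyi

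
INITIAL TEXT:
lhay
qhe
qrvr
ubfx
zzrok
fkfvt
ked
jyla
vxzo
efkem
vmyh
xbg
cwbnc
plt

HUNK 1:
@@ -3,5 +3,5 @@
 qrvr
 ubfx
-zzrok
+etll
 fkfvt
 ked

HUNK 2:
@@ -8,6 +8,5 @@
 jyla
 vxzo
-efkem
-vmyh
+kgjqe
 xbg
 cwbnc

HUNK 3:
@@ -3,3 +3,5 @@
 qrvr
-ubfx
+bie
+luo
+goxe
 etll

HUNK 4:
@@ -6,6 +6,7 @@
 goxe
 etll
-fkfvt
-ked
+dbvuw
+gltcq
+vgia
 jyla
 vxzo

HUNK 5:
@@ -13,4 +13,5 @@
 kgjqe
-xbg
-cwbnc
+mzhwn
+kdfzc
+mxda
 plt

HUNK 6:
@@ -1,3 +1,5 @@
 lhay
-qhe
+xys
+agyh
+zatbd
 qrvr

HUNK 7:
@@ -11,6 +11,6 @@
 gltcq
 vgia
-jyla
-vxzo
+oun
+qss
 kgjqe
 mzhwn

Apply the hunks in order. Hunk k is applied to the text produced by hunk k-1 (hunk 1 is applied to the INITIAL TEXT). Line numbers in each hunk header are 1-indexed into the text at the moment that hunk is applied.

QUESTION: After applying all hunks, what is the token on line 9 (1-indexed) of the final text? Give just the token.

Hunk 1: at line 3 remove [zzrok] add [etll] -> 14 lines: lhay qhe qrvr ubfx etll fkfvt ked jyla vxzo efkem vmyh xbg cwbnc plt
Hunk 2: at line 8 remove [efkem,vmyh] add [kgjqe] -> 13 lines: lhay qhe qrvr ubfx etll fkfvt ked jyla vxzo kgjqe xbg cwbnc plt
Hunk 3: at line 3 remove [ubfx] add [bie,luo,goxe] -> 15 lines: lhay qhe qrvr bie luo goxe etll fkfvt ked jyla vxzo kgjqe xbg cwbnc plt
Hunk 4: at line 6 remove [fkfvt,ked] add [dbvuw,gltcq,vgia] -> 16 lines: lhay qhe qrvr bie luo goxe etll dbvuw gltcq vgia jyla vxzo kgjqe xbg cwbnc plt
Hunk 5: at line 13 remove [xbg,cwbnc] add [mzhwn,kdfzc,mxda] -> 17 lines: lhay qhe qrvr bie luo goxe etll dbvuw gltcq vgia jyla vxzo kgjqe mzhwn kdfzc mxda plt
Hunk 6: at line 1 remove [qhe] add [xys,agyh,zatbd] -> 19 lines: lhay xys agyh zatbd qrvr bie luo goxe etll dbvuw gltcq vgia jyla vxzo kgjqe mzhwn kdfzc mxda plt
Hunk 7: at line 11 remove [jyla,vxzo] add [oun,qss] -> 19 lines: lhay xys agyh zatbd qrvr bie luo goxe etll dbvuw gltcq vgia oun qss kgjqe mzhwn kdfzc mxda plt
Final line 9: etll

Answer: etll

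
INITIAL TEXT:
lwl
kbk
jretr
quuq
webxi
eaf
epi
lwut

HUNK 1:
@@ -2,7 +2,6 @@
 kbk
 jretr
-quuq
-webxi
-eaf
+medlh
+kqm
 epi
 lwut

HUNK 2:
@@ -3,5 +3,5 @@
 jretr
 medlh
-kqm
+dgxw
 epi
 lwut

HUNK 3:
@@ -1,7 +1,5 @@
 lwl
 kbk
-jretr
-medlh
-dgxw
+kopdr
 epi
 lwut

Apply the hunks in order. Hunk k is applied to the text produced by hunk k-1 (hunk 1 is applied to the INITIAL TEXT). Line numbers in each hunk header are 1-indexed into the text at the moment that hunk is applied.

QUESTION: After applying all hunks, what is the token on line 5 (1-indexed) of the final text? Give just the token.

Hunk 1: at line 2 remove [quuq,webxi,eaf] add [medlh,kqm] -> 7 lines: lwl kbk jretr medlh kqm epi lwut
Hunk 2: at line 3 remove [kqm] add [dgxw] -> 7 lines: lwl kbk jretr medlh dgxw epi lwut
Hunk 3: at line 1 remove [jretr,medlh,dgxw] add [kopdr] -> 5 lines: lwl kbk kopdr epi lwut
Final line 5: lwut

Answer: lwut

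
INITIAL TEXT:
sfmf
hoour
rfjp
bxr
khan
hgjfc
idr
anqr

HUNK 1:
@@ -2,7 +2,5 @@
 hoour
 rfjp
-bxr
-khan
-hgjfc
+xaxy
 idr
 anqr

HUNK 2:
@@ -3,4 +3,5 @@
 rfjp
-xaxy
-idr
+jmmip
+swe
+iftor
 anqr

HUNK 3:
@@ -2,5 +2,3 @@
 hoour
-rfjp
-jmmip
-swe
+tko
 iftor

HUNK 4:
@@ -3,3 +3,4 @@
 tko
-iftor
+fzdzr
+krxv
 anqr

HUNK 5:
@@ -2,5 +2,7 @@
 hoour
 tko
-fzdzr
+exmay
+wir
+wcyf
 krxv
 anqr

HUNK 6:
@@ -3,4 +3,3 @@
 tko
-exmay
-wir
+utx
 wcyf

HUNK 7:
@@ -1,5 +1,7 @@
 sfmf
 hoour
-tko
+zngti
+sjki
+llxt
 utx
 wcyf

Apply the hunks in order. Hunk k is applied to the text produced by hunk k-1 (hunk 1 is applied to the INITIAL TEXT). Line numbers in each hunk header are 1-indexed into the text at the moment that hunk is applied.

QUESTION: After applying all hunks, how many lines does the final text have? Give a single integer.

Hunk 1: at line 2 remove [bxr,khan,hgjfc] add [xaxy] -> 6 lines: sfmf hoour rfjp xaxy idr anqr
Hunk 2: at line 3 remove [xaxy,idr] add [jmmip,swe,iftor] -> 7 lines: sfmf hoour rfjp jmmip swe iftor anqr
Hunk 3: at line 2 remove [rfjp,jmmip,swe] add [tko] -> 5 lines: sfmf hoour tko iftor anqr
Hunk 4: at line 3 remove [iftor] add [fzdzr,krxv] -> 6 lines: sfmf hoour tko fzdzr krxv anqr
Hunk 5: at line 2 remove [fzdzr] add [exmay,wir,wcyf] -> 8 lines: sfmf hoour tko exmay wir wcyf krxv anqr
Hunk 6: at line 3 remove [exmay,wir] add [utx] -> 7 lines: sfmf hoour tko utx wcyf krxv anqr
Hunk 7: at line 1 remove [tko] add [zngti,sjki,llxt] -> 9 lines: sfmf hoour zngti sjki llxt utx wcyf krxv anqr
Final line count: 9

Answer: 9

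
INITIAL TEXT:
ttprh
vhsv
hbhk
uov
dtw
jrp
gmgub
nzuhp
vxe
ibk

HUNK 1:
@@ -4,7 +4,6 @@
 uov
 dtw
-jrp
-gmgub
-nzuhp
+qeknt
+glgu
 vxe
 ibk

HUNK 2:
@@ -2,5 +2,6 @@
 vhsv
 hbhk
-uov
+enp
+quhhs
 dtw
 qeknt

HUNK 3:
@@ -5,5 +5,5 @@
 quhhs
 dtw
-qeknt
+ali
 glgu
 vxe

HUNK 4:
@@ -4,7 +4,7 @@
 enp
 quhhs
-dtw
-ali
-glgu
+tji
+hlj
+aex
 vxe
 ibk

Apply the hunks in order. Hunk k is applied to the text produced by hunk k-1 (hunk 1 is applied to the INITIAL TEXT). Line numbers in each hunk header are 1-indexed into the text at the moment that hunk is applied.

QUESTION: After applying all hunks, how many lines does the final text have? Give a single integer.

Answer: 10

Derivation:
Hunk 1: at line 4 remove [jrp,gmgub,nzuhp] add [qeknt,glgu] -> 9 lines: ttprh vhsv hbhk uov dtw qeknt glgu vxe ibk
Hunk 2: at line 2 remove [uov] add [enp,quhhs] -> 10 lines: ttprh vhsv hbhk enp quhhs dtw qeknt glgu vxe ibk
Hunk 3: at line 5 remove [qeknt] add [ali] -> 10 lines: ttprh vhsv hbhk enp quhhs dtw ali glgu vxe ibk
Hunk 4: at line 4 remove [dtw,ali,glgu] add [tji,hlj,aex] -> 10 lines: ttprh vhsv hbhk enp quhhs tji hlj aex vxe ibk
Final line count: 10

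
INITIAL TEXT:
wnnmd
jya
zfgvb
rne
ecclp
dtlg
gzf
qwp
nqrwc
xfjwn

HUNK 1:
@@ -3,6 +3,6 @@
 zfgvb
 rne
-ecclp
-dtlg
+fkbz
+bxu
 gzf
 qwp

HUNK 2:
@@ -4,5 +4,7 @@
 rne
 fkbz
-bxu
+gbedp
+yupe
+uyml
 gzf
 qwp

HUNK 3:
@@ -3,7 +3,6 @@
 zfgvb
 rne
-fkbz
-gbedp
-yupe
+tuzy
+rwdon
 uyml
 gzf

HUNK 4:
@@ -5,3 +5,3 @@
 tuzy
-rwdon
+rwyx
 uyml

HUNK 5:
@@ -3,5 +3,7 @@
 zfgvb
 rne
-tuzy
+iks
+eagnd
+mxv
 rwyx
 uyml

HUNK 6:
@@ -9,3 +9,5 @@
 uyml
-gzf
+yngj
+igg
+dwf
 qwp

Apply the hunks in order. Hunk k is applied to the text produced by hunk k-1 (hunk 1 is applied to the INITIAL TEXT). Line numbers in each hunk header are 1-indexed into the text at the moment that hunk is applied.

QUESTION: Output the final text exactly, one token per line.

Answer: wnnmd
jya
zfgvb
rne
iks
eagnd
mxv
rwyx
uyml
yngj
igg
dwf
qwp
nqrwc
xfjwn

Derivation:
Hunk 1: at line 3 remove [ecclp,dtlg] add [fkbz,bxu] -> 10 lines: wnnmd jya zfgvb rne fkbz bxu gzf qwp nqrwc xfjwn
Hunk 2: at line 4 remove [bxu] add [gbedp,yupe,uyml] -> 12 lines: wnnmd jya zfgvb rne fkbz gbedp yupe uyml gzf qwp nqrwc xfjwn
Hunk 3: at line 3 remove [fkbz,gbedp,yupe] add [tuzy,rwdon] -> 11 lines: wnnmd jya zfgvb rne tuzy rwdon uyml gzf qwp nqrwc xfjwn
Hunk 4: at line 5 remove [rwdon] add [rwyx] -> 11 lines: wnnmd jya zfgvb rne tuzy rwyx uyml gzf qwp nqrwc xfjwn
Hunk 5: at line 3 remove [tuzy] add [iks,eagnd,mxv] -> 13 lines: wnnmd jya zfgvb rne iks eagnd mxv rwyx uyml gzf qwp nqrwc xfjwn
Hunk 6: at line 9 remove [gzf] add [yngj,igg,dwf] -> 15 lines: wnnmd jya zfgvb rne iks eagnd mxv rwyx uyml yngj igg dwf qwp nqrwc xfjwn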